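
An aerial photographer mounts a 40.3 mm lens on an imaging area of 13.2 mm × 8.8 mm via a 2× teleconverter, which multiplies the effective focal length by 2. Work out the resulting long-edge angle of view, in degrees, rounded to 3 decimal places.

9.363°

Effective focal length f = 40.3 × 2 = 80.6 mm.
α = 2·arctan(13.2 / (2 × 80.6)) = 2·arctan(0.08189) ≈ 9.3625°.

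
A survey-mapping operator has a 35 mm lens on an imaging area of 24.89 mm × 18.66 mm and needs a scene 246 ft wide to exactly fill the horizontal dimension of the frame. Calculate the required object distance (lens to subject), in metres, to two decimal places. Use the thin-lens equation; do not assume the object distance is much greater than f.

W: 246 ft × 304.8 mm/ft = 74980.80 mm.
Magnification m = w/W = dᵢ/dₒ; combined with 1/f = 1/dₒ + 1/dᵢ this gives dₒ = f·(1 + W/w).
dₒ = 35 mm × (1 + 74980.8/24.89) = 35 × 3013.4868 ≈ 105472.040 mm = 105.472 m.

105.47 m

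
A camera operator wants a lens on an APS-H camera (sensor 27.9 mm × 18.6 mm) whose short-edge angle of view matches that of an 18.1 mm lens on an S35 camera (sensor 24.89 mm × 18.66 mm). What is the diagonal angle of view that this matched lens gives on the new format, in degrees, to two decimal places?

85.80°

Equal short-edge AOV ⇒ f₂ = f₁ · 18.6/18.66 = 18.1 × 0.99678 ≈ 18.0418 mm.
Sensor diagonal = √(27.9² + 18.6²) = √1124.3700 ≈ 33.5316 mm.
Diagonal AOV on the new format = 2·arctan(33.5316 / (2 × 18.0418)) = 2·arctan(0.92928) ≈ 85.8012°.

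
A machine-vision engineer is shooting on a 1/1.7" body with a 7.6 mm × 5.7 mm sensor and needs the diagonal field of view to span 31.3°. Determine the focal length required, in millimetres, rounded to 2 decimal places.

Sensor diagonal = √(7.6² + 5.7²) = √90.2500 ≈ 9.5000 mm.
From α = 2·arctan(d/2f) we get f = d / (2·tan(α/2)).
With d = 9.5000 mm and α/2 = 15.65°, tan(α/2) ≈ 0.28015, so f ≈ 9.5000 / 0.56029 ≈ 16.9554 mm.

16.96 mm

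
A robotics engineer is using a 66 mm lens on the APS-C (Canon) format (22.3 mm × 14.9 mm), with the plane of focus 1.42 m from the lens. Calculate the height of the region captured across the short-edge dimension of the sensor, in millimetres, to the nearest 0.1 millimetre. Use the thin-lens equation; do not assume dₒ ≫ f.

dₒ: 1.42 m = 1420 mm.
Similar triangles through the lens centre give W/dₒ = h/dᵢ; with 1/f = 1/dₒ + 1/dᵢ this gives W = h·(dₒ − f)/f.
W = 14.9 mm × (1420 − 66) / 66 = 14.9 × 20.5152 ≈ 305.676 mm.

305.7 mm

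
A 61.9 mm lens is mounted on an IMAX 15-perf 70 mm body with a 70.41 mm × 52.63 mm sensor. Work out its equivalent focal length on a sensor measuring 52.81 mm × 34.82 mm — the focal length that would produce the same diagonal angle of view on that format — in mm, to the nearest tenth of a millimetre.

44.5 mm

Sensor diagonal = √(70.41² + 52.63²) = √7727.4850 ≈ 87.9061 mm.
Sensor diagonal = √(52.81² + 34.82²) = √4001.3285 ≈ 63.2561 mm.
Equal angle of view means equal diagonal/f ratio, so f₂ = f₁ · (diagonal₂/diagonal₁) = 61.9 × 63.2561/87.9061.
f₂ = 61.9 × 0.71959 ≈ 44.542 mm.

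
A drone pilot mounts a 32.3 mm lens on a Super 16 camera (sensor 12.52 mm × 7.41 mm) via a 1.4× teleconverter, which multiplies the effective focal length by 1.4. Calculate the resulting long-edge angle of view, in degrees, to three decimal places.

Effective focal length f = 32.3 × 1.4 = 45.22 mm.
α = 2·arctan(12.52 / (2 × 45.22)) = 2·arctan(0.13843) ≈ 15.7632°.

15.763°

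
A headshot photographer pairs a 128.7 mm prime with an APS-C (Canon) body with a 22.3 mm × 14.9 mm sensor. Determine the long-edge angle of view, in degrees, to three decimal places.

Angle of view α = 2·arctan(w/2f) with w = 22.3 mm and f = 128.7 mm.
w/2f = 0.08664; arctan(0.08664) ≈ 4.9515°, so α ≈ 9.9030°.

9.903°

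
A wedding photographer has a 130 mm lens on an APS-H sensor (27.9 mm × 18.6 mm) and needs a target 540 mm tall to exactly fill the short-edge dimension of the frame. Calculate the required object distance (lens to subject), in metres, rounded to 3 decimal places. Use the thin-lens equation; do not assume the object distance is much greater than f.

Magnification m = h/W = dᵢ/dₒ; combined with 1/f = 1/dₒ + 1/dᵢ this gives dₒ = f·(1 + W/h).
dₒ = 130 mm × (1 + 540/18.6) = 130 × 30.0323 ≈ 3904.194 mm = 3.90419 m.

3.904 m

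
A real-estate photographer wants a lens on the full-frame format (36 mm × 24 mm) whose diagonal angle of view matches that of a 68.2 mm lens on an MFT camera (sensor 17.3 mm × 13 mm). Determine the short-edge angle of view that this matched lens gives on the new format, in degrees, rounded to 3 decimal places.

10.059°

Sensor diagonal = √(17.3² + 13²) = √468.2900 ≈ 21.6400 mm.
Sensor diagonal = √(36² + 24²) = √1872.0000 ≈ 43.2666 mm.
Equal diagonal AOV ⇒ f₂ = f₁ · 43.2666/21.6400 = 68.2 × 1.99938 ≈ 136.3578 mm.
Short-edge AOV on the new format = 2·arctan(24 / (2 × 136.3578)) = 2·arctan(0.08800) ≈ 10.0586°.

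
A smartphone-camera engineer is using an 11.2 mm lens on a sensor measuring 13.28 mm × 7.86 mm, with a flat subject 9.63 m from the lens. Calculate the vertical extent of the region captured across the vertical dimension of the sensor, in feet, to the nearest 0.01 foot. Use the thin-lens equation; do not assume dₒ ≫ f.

22.15 ft

dₒ: 9.63 m = 9630 mm.
Similar triangles through the lens centre give W/dₒ = h/dᵢ; with 1/f = 1/dₒ + 1/dᵢ this gives W = h·(dₒ − f)/f.
W = 7.86 mm × (9630 − 11.2) / 11.2 = 7.86 × 858.8214 ≈ 6750.336 mm = 6750.336/304.8 ft = 22.1468 ft.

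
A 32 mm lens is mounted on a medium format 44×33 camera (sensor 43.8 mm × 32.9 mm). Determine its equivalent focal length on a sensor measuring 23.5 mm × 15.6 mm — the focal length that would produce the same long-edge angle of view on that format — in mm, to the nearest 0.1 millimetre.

Equal angle of view means equal width/f ratio, so f₂ = f₁ · (width₂/width₁) = 32 × 23.5/43.8.
f₂ = 32 × 0.53653 ≈ 17.169 mm.

17.2 mm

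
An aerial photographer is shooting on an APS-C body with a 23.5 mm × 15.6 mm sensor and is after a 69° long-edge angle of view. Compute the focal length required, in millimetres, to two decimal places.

From α = 2·arctan(w/2f) we get f = w / (2·tan(α/2)).
With w = 23.5 mm and α/2 = 34.5°, tan(α/2) ≈ 0.68728, so f ≈ 23.5 / 1.37456 ≈ 17.0964 mm.

17.10 mm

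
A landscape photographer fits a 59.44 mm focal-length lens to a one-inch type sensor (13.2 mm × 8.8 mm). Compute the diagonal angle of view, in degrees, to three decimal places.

Sensor diagonal = √(13.2² + 8.8²) = √251.6800 ≈ 15.8644 mm.
Angle of view α = 2·arctan(d/2f) with d = 15.8644 mm and f = 59.44 mm.
d/2f = 0.13345; arctan(0.13345) ≈ 7.6012°, so α ≈ 15.2023°.

15.202°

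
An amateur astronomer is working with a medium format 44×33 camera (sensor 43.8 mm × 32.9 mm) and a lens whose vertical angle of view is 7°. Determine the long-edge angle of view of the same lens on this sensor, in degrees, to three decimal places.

9.310°

From the vertical AOV: f = 32.9 / (2·tan(3.5°)) = 32.9 / 0.12233 ≈ 268.9551 mm.
Long-edge AOV = 2·arctan(43.8 / (2 × 268.9551)) = 2·arctan(0.08143) ≈ 9.3102°.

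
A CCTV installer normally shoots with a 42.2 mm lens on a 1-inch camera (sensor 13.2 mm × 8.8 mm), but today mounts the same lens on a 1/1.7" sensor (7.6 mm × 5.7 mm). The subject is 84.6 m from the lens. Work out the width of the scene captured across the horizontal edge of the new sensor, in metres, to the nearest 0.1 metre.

The focal length stays 42.2 mm; the relevant sensor dimension is now w = 7.6 mm. Object distance dₒ = 84.6 m = 84600 mm.
Thin-lens field width W = w·(dₒ − f)/f = 7.6 × (84600 − 42.2)/42.2 ≈ 15228.419 mm = 15.2284 m.

15.2 m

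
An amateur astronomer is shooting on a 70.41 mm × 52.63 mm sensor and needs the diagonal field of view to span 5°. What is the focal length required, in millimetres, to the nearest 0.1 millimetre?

1006.7 mm

Sensor diagonal = √(70.41² + 52.63²) = √7727.4850 ≈ 87.9061 mm.
From α = 2·arctan(d/2f) we get f = d / (2·tan(α/2)).
With d = 87.9061 mm and α/2 = 2.5°, tan(α/2) ≈ 0.04366, so f ≈ 87.9061 / 0.08732 ≈ 1006.6905 mm.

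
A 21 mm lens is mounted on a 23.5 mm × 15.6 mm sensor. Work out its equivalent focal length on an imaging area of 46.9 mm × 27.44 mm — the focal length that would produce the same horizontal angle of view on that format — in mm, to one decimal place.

Equal angle of view means equal width/f ratio, so f₂ = f₁ · (width₂/width₁) = 21 × 46.9/23.5.
f₂ = 21 × 1.99574 ≈ 41.911 mm.

41.9 mm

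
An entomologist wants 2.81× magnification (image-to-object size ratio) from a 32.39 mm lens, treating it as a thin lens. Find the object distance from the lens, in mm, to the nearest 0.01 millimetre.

43.92 mm

With m = dᵢ/dₒ and 1/f = 1/dₒ + 1/dᵢ, substituting dᵢ = m·dₒ gives 1/f = (1 + 1/m)/dₒ, hence dₒ = f·(1 + 1/m).
dₒ = 32.39 × (1 + 1/2.81) = 32.39 × 1.35587 ≈ 43.917 mm.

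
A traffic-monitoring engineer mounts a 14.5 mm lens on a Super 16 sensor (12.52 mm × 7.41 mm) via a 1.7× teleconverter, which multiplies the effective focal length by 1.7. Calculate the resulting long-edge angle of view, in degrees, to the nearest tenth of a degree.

Effective focal length f = 14.5 × 1.7 = 24.65 mm.
α = 2·arctan(12.52 / (2 × 24.65)) = 2·arctan(0.25396) ≈ 28.4987°.

28.5°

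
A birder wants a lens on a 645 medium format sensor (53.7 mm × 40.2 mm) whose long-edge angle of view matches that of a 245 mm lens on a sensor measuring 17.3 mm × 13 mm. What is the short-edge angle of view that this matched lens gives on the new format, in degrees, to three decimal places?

3.028°

Equal long-edge AOV ⇒ f₂ = f₁ · 53.7/17.3 = 245 × 3.10405 ≈ 760.4913 mm.
Short-edge AOV on the new format = 2·arctan(40.2 / (2 × 760.4913)) = 2·arctan(0.02643) ≈ 3.0280°.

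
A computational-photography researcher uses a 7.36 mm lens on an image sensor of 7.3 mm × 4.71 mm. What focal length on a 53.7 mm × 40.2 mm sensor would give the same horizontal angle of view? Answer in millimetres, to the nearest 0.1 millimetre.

Equal angle of view means equal width/f ratio, so f₂ = f₁ · (width₂/width₁) = 7.36 × 53.7/7.3.
f₂ = 7.36 × 7.35616 ≈ 54.141 mm.

54.1 mm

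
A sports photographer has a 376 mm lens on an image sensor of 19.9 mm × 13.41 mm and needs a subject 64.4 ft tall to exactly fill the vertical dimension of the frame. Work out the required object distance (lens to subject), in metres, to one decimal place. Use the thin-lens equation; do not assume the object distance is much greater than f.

W: 64.4 ft × 304.8 mm/ft = 19629.12 mm.
Magnification m = h/W = dᵢ/dₒ; combined with 1/f = 1/dₒ + 1/dᵢ this gives dₒ = f·(1 + W/h).
dₒ = 376 mm × (1 + 19629.1/13.41) = 376 × 1464.7673 ≈ 550752.501 mm = 550.753 m.

550.8 m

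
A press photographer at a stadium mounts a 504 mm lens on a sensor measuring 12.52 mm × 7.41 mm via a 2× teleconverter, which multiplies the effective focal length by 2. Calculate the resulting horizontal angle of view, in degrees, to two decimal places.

0.71°

Effective focal length f = 504 × 2 = 1008 mm.
α = 2·arctan(12.52 / (2 × 1008)) = 2·arctan(0.00621) ≈ 0.7116°.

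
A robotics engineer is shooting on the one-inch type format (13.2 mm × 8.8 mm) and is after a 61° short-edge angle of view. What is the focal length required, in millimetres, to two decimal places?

From α = 2·arctan(h/2f) we get f = h / (2·tan(α/2)).
With h = 8.8 mm and α/2 = 30.5°, tan(α/2) ≈ 0.58905, so f ≈ 8.8 / 1.17809 ≈ 7.4697 mm.

7.47 mm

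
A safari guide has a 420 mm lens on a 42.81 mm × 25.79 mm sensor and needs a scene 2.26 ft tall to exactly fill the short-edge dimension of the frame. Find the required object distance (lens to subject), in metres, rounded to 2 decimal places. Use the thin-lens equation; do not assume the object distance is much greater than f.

W: 2.26 ft × 304.8 mm/ft = 688.85 mm.
Magnification m = h/W = dᵢ/dₒ; combined with 1/f = 1/dₒ + 1/dᵢ this gives dₒ = f·(1 + W/h).
dₒ = 420 mm × (1 + 688.848/25.79) = 420 × 27.7099 ≈ 11638.152 mm = 11.6382 m.

11.64 m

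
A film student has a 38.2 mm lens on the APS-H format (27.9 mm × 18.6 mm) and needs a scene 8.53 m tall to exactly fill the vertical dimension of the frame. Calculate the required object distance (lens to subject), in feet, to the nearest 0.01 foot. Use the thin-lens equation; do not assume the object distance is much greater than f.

57.60 ft

W: 8.53 m = 8530 mm.
Magnification m = h/W = dᵢ/dₒ; combined with 1/f = 1/dₒ + 1/dᵢ this gives dₒ = f·(1 + W/h).
dₒ = 38.2 mm × (1 + 8530/18.6) = 38.2 × 459.6022 ≈ 17556.802 mm = 17556.802/304.8 ft = 57.6011 ft.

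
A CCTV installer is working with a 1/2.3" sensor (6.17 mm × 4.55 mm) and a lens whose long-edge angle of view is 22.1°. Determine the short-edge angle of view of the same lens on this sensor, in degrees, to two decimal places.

16.39°

From the long-edge AOV: f = 6.17 / (2·tan(11.05°)) = 6.17 / 0.39057 ≈ 15.7973 mm.
Short-edge AOV = 2·arctan(4.55 / (2 × 15.7973)) = 2·arctan(0.14401) ≈ 16.3898°.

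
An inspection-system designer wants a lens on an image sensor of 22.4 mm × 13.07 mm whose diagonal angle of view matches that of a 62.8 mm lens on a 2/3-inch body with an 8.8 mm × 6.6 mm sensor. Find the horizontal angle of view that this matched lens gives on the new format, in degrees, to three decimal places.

Sensor diagonal = √(8.8² + 6.6²) = √121.0000 ≈ 11.0000 mm.
Sensor diagonal = √(22.4² + 13.07²) = √672.5849 ≈ 25.9342 mm.
Equal diagonal AOV ⇒ f₂ = f₁ · 25.9342/11.0000 = 62.8 × 2.35766 ≈ 148.0609 mm.
Horizontal AOV on the new format = 2·arctan(22.4 / (2 × 148.0609)) = 2·arctan(0.07564) ≈ 8.6517°.

8.652°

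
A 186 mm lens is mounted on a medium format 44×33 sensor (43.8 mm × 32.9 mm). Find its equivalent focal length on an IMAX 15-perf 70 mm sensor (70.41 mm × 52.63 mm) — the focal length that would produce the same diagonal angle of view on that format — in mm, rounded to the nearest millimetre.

Sensor diagonal = √(43.8² + 32.9²) = √3000.8500 ≈ 54.7800 mm.
Sensor diagonal = √(70.41² + 52.63²) = √7727.4850 ≈ 87.9061 mm.
Equal angle of view means equal diagonal/f ratio, so f₂ = f₁ · (diagonal₂/diagonal₁) = 186 × 87.9061/54.7800.
f₂ = 186 × 1.60471 ≈ 298.476 mm.

298 mm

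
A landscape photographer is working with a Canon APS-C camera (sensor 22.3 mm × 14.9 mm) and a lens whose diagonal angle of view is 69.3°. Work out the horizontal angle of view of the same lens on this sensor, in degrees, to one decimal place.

59.8°

Sensor diagonal = √(22.3² + 14.9²) = √719.3000 ≈ 26.8198 mm.
From the diagonal AOV: f = 26.8198 / (2·tan(34.65°)) = 26.8198 / 1.38229 ≈ 19.4025 mm.
Horizontal AOV = 2·arctan(22.3 / (2 × 19.4025)) = 2·arctan(0.57467) ≈ 59.7693°.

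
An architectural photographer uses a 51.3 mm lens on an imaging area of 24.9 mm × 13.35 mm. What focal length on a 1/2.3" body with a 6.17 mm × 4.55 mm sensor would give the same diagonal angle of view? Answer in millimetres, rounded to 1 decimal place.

13.9 mm

Sensor diagonal = √(24.9² + 13.35²) = √798.2325 ≈ 28.2530 mm.
Sensor diagonal = √(6.17² + 4.55²) = √58.7714 ≈ 7.6663 mm.
Equal angle of view means equal diagonal/f ratio, so f₂ = f₁ · (diagonal₂/diagonal₁) = 51.3 × 7.6663/28.2530.
f₂ = 51.3 × 0.27134 ≈ 13.920 mm.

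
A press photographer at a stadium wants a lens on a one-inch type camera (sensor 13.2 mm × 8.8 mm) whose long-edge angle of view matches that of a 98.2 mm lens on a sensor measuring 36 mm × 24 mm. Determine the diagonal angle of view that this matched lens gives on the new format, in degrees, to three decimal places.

24.847°

Equal long-edge AOV ⇒ f₂ = f₁ · 13.2/36 = 98.2 × 0.36667 ≈ 36.0067 mm.
Sensor diagonal = √(13.2² + 8.8²) = √251.6800 ≈ 15.8644 mm.
Diagonal AOV on the new format = 2·arctan(15.8644 / (2 × 36.0067)) = 2·arctan(0.22030) ≈ 24.8475°.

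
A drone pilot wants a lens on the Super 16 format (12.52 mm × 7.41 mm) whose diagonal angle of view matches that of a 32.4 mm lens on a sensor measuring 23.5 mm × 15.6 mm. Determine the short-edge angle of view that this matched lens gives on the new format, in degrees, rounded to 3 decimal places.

Sensor diagonal = √(23.5² + 15.6²) = √795.6100 ≈ 28.2066 mm.
Sensor diagonal = √(12.52² + 7.41²) = √211.6585 ≈ 14.5485 mm.
Equal diagonal AOV ⇒ f₂ = f₁ · 14.5485/28.2066 = 32.4 × 0.51578 ≈ 16.7114 mm.
Short-edge AOV on the new format = 2·arctan(7.41 / (2 × 16.7114)) = 2·arctan(0.22170) ≈ 25.0011°.

25.001°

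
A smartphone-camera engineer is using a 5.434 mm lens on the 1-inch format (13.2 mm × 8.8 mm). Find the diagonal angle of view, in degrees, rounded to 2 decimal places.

Sensor diagonal = √(13.2² + 8.8²) = √251.6800 ≈ 15.8644 mm.
Angle of view α = 2·arctan(d/2f) with d = 15.8644 mm and f = 5.434 mm.
d/2f = 1.45974; arctan(1.45974) ≈ 55.5867°, so α ≈ 111.1734°.

111.17°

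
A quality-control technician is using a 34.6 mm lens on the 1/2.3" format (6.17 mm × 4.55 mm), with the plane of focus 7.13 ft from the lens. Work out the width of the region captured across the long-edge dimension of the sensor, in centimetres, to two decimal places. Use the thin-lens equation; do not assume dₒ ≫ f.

dₒ: 7.13 ft × 304.8 mm/ft = 2173.22 mm.
Similar triangles through the lens centre give W/dₒ = w/dᵢ; with 1/f = 1/dₒ + 1/dᵢ this gives W = w·(dₒ − f)/f.
W = 6.17 mm × (2173.22 − 34.6) / 34.6 = 6.17 × 61.8099 ≈ 381.367 mm = 38.1367 cm.

38.14 cm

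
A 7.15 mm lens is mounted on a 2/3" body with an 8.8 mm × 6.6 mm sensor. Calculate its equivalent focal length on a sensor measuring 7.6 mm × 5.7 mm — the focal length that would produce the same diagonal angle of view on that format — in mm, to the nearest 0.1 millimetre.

6.2 mm

Sensor diagonal = √(8.8² + 6.6²) = √121.0000 ≈ 11.0000 mm.
Sensor diagonal = √(7.6² + 5.7²) = √90.2500 ≈ 9.5000 mm.
Equal angle of view means equal diagonal/f ratio, so f₂ = f₁ · (diagonal₂/diagonal₁) = 7.15 × 9.5000/11.0000.
f₂ = 7.15 × 0.86364 ≈ 6.175 mm.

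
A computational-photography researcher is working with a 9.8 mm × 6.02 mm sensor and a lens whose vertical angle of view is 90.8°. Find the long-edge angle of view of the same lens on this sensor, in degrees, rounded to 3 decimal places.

117.588°

From the vertical AOV: f = 6.02 / (2·tan(45.4°)) = 6.02 / 2.02812 ≈ 2.9683 mm.
Long-edge AOV = 2·arctan(9.8 / (2 × 2.9683)) = 2·arctan(1.65080) ≈ 117.5877°.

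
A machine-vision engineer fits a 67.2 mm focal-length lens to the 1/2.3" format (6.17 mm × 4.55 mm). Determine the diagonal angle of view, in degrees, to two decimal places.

6.53°

Sensor diagonal = √(6.17² + 4.55²) = √58.7714 ≈ 7.6663 mm.
Angle of view α = 2·arctan(d/2f) with d = 7.6663 mm and f = 67.2 mm.
d/2f = 0.05704; arctan(0.05704) ≈ 3.2646°, so α ≈ 6.5293°.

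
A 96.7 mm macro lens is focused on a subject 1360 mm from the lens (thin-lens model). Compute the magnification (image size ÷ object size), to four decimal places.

Thin lens: 1/f = 1/dₒ + 1/dᵢ → 1/dᵢ = 1/96.7 − 1/1360 = 0.0096060 mm⁻¹, so dᵢ ≈ 104.1020 mm.
Magnification m = dᵢ/dₒ = 104.1020/1360 ≈ 0.07655.

0.0765×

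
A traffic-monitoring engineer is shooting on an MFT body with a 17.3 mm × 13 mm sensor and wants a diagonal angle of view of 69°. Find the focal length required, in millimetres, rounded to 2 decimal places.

15.74 mm

Sensor diagonal = √(17.3² + 13²) = √468.2900 ≈ 21.6400 mm.
From α = 2·arctan(d/2f) we get f = d / (2·tan(α/2)).
With d = 21.6400 mm and α/2 = 34.5°, tan(α/2) ≈ 0.68728, so f ≈ 21.6400 / 1.37456 ≈ 15.7432 mm.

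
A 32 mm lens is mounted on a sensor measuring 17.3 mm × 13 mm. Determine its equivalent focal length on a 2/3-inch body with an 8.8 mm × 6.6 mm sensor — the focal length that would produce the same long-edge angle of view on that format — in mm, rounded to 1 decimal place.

Equal angle of view means equal width/f ratio, so f₂ = f₁ · (width₂/width₁) = 32 × 8.8/17.3.
f₂ = 32 × 0.50867 ≈ 16.277 mm.

16.3 mm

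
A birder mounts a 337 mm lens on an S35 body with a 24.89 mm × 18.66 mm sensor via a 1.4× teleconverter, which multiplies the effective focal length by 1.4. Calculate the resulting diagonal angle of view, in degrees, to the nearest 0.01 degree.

Effective focal length f = 337 × 1.4 = 471.8 mm.
Sensor diagonal = √(24.89² + 18.66²) = √967.7077 ≈ 31.1080 mm.
α = 2·arctan(31.108 / (2 × 471.8)) = 2·arctan(0.03297) ≈ 3.7764°.

3.78°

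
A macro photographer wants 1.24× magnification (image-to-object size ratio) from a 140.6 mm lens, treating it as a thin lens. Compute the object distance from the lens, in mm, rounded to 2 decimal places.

With m = dᵢ/dₒ and 1/f = 1/dₒ + 1/dᵢ, substituting dᵢ = m·dₒ gives 1/f = (1 + 1/m)/dₒ, hence dₒ = f·(1 + 1/m).
dₒ = 140.6 × (1 + 1/1.24) = 140.6 × 1.80645 ≈ 253.987 mm.

253.99 mm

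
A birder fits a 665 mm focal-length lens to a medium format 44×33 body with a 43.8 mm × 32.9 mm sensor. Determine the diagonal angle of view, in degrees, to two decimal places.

4.72°

Sensor diagonal = √(43.8² + 32.9²) = √3000.8500 ≈ 54.7800 mm.
Angle of view α = 2·arctan(d/2f) with d = 54.7800 mm and f = 665 mm.
d/2f = 0.04119; arctan(0.04119) ≈ 2.3586°, so α ≈ 4.7171°.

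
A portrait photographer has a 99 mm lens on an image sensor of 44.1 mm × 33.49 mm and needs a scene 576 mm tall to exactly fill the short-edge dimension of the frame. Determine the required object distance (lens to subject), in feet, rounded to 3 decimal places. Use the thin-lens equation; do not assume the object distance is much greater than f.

Magnification m = h/W = dᵢ/dₒ; combined with 1/f = 1/dₒ + 1/dᵢ this gives dₒ = f·(1 + W/h).
dₒ = 99 mm × (1 + 576/33.49) = 99 × 18.1992 ≈ 1801.717 mm = 1801.717/304.8 ft = 5.91115 ft.

5.911 ft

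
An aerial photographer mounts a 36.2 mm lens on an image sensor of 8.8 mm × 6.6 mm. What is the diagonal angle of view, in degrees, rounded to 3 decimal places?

Sensor diagonal = √(8.8² + 6.6²) = √121.0000 ≈ 11.0000 mm.
Angle of view α = 2·arctan(d/2f) with d = 11.0000 mm and f = 36.2 mm.
d/2f = 0.15193; arctan(0.15193) ≈ 8.6391°, so α ≈ 17.2782°.

17.278°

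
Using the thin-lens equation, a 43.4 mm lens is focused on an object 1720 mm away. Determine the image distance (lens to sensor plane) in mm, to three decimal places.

44.523 mm

1/dᵢ = 1/f − 1/dₒ = 1/43.4 − 1/1720 = 0.0224601 mm⁻¹.
dᵢ = 1/0.0224601 ≈ 44.5234 mm.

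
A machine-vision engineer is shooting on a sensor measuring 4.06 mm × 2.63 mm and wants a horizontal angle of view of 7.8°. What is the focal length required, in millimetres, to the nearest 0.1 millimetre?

From α = 2·arctan(w/2f) we get f = w / (2·tan(α/2)).
With w = 4.06 mm and α/2 = 3.9°, tan(α/2) ≈ 0.06817, so f ≈ 4.06 / 0.13635 ≈ 29.7771 mm.

29.8 mm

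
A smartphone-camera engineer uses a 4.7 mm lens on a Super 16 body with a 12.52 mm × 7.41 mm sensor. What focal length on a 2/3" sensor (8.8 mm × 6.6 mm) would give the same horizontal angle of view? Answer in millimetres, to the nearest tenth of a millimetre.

Equal angle of view means equal width/f ratio, so f₂ = f₁ · (width₂/width₁) = 4.7 × 8.8/12.52.
f₂ = 4.7 × 0.70288 ≈ 3.304 mm.

3.3 mm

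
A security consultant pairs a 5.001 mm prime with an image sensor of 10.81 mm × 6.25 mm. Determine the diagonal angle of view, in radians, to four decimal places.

1.7909 rad

Sensor diagonal = √(10.81² + 6.25²) = √155.9186 ≈ 12.4867 mm.
Angle of view α = 2·arctan(d/2f) with d = 12.4867 mm and f = 5.001 mm.
d/2f = 1.24842; arctan(1.24842) ≈ 0.8954 rad, so α ≈ 1.7909 rad.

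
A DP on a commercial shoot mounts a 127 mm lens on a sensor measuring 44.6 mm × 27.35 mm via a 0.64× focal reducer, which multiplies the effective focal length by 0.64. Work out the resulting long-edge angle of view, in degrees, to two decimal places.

Effective focal length f = 127 × 0.64 = 81.28 mm.
α = 2·arctan(44.6 / (2 × 81.28)) = 2·arctan(0.27436) ≈ 30.6843°.

30.68°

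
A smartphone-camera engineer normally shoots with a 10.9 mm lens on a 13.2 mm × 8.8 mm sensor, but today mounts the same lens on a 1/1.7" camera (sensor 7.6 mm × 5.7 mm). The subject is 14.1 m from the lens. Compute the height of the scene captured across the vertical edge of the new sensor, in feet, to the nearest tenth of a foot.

The focal length stays 10.9 mm; the relevant sensor dimension is now h = 5.7 mm. Object distance dₒ = 14.1 m = 14100 mm.
Thin-lens field height W = h·(dₒ − f)/f = 5.7 × (14100 − 10.9)/10.9 ≈ 7367.694 mm = 7367.694/304.8 ft = 24.1722 ft.

24.2 ft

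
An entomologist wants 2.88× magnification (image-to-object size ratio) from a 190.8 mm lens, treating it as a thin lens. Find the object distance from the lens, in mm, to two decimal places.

257.05 mm

With m = dᵢ/dₒ and 1/f = 1/dₒ + 1/dᵢ, substituting dᵢ = m·dₒ gives 1/f = (1 + 1/m)/dₒ, hence dₒ = f·(1 + 1/m).
dₒ = 190.8 × (1 + 1/2.88) = 190.8 × 1.34722 ≈ 257.050 mm.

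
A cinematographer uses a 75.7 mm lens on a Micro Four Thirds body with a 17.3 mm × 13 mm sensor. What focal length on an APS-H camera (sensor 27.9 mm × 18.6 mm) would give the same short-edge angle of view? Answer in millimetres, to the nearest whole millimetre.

108 mm

Equal angle of view means equal height/f ratio, so f₂ = f₁ · (height₂/height₁) = 75.7 × 18.6/13.
f₂ = 75.7 × 1.43077 ≈ 108.309 mm.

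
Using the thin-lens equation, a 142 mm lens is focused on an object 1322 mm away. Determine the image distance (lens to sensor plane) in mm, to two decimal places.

159.09 mm

1/dᵢ = 1/f − 1/dₒ = 1/142 − 1/1322 = 0.0062858 mm⁻¹.
dᵢ = 1/0.0062858 ≈ 159.0881 mm.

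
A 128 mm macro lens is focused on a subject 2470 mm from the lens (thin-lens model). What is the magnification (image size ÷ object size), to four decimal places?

Thin lens: 1/f = 1/dₒ + 1/dᵢ → 1/dᵢ = 1/128 − 1/2470 = 0.0074076 mm⁻¹, so dᵢ ≈ 134.9957 mm.
Magnification m = dᵢ/dₒ = 134.9957/2470 ≈ 0.05465.

0.0547×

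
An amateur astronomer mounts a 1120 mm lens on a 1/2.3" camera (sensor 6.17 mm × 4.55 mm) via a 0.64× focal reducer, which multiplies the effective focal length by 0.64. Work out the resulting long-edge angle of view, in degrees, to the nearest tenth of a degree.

0.5°

Effective focal length f = 1120 × 0.64 = 716.8 mm.
α = 2·arctan(6.17 / (2 × 716.8)) = 2·arctan(0.00430) ≈ 0.4932°.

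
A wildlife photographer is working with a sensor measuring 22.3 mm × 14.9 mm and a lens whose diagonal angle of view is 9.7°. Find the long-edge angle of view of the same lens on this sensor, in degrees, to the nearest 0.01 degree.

8.07°

Sensor diagonal = √(22.3² + 14.9²) = √719.3000 ≈ 26.8198 mm.
From the diagonal AOV: f = 26.8198 / (2·tan(4.85°)) = 26.8198 / 0.16970 ≈ 158.0400 mm.
Long-edge AOV = 2·arctan(22.3 / (2 × 158.0400)) = 2·arctan(0.07055) ≈ 8.0713°.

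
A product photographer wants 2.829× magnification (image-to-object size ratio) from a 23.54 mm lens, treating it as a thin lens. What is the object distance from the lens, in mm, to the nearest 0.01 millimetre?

31.86 mm

With m = dᵢ/dₒ and 1/f = 1/dₒ + 1/dᵢ, substituting dᵢ = m·dₒ gives 1/f = (1 + 1/m)/dₒ, hence dₒ = f·(1 + 1/m).
dₒ = 23.54 × (1 + 1/2.829) = 23.54 × 1.35348 ≈ 31.861 mm.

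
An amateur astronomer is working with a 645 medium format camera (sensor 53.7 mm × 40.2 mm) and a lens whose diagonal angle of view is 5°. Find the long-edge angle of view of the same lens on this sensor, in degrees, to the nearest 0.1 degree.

4.0°

Sensor diagonal = √(53.7² + 40.2²) = √4499.7300 ≈ 67.0800 mm.
From the diagonal AOV: f = 67.0800 / (2·tan(2.5°)) = 67.0800 / 0.08732 ≈ 768.1926 mm.
Long-edge AOV = 2·arctan(53.7 / (2 × 768.1926)) = 2·arctan(0.03495) ≈ 4.0036°.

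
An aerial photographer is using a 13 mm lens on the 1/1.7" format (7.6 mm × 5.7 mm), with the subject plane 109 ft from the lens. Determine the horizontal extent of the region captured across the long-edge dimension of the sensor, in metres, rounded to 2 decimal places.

19.42 m

dₒ: 109 ft × 304.8 mm/ft = 33223.20 mm.
Similar triangles through the lens centre give W/dₒ = w/dᵢ; with 1/f = 1/dₒ + 1/dᵢ this gives W = w·(dₒ − f)/f.
W = 7.6 mm × (33223.2 − 13) / 13 = 7.6 × 2554.6307 ≈ 19415.193 mm = 19.4152 m.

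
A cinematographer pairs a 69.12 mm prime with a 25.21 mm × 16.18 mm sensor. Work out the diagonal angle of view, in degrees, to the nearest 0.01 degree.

24.45°

Sensor diagonal = √(25.21² + 16.18²) = √897.3365 ≈ 29.9556 mm.
Angle of view α = 2·arctan(d/2f) with d = 29.9556 mm and f = 69.12 mm.
d/2f = 0.21669; arctan(0.21669) ≈ 12.2265°, so α ≈ 24.4531°.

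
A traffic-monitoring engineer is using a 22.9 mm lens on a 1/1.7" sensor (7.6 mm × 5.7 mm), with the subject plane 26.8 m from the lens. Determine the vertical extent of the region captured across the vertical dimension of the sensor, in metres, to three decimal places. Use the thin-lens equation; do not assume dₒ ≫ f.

dₒ: 26.8 m = 26800 mm.
Similar triangles through the lens centre give W/dₒ = h/dᵢ; with 1/f = 1/dₒ + 1/dᵢ this gives W = h·(dₒ − f)/f.
W = 5.7 mm × (26800 − 22.9) / 22.9 = 5.7 × 1169.3057 ≈ 6665.042 mm = 6.66504 m.

6.665 m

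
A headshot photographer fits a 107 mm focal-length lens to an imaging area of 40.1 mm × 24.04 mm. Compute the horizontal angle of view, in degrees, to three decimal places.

Angle of view α = 2·arctan(w/2f) with w = 40.1 mm and f = 107 mm.
w/2f = 0.18738; arctan(0.18738) ≈ 10.6132°, so α ≈ 21.2264°.

21.226°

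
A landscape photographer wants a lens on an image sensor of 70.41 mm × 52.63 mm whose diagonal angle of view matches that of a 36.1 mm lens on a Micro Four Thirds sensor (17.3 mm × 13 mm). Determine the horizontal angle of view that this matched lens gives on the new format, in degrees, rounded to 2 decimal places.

Sensor diagonal = √(17.3² + 13²) = √468.2900 ≈ 21.6400 mm.
Sensor diagonal = √(70.41² + 52.63²) = √7727.4850 ≈ 87.9061 mm.
Equal diagonal AOV ⇒ f₂ = f₁ · 87.9061/21.6400 = 36.1 × 4.06220 ≈ 146.6455 mm.
Horizontal AOV on the new format = 2·arctan(70.41 / (2 × 146.6455)) = 2·arctan(0.24007) ≈ 26.9989°.

27.00°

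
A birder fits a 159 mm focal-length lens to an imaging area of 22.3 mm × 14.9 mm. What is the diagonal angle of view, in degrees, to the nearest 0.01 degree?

9.64°

Sensor diagonal = √(22.3² + 14.9²) = √719.3000 ≈ 26.8198 mm.
Angle of view α = 2·arctan(d/2f) with d = 26.8198 mm and f = 159 mm.
d/2f = 0.08434; arctan(0.08434) ≈ 4.8209°, so α ≈ 9.6417°.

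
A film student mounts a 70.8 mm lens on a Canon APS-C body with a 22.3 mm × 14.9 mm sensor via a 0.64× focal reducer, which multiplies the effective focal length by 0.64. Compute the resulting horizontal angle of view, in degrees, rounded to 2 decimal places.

Effective focal length f = 70.8 × 0.64 = 45.312 mm.
α = 2·arctan(22.3 / (2 × 45.312)) = 2·arctan(0.24607) ≈ 27.6484°.

27.65°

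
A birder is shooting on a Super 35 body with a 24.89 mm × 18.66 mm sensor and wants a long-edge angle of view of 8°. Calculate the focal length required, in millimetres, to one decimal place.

From α = 2·arctan(w/2f) we get f = w / (2·tan(α/2)).
With w = 24.89 mm and α/2 = 4°, tan(α/2) ≈ 0.06993, so f ≈ 24.89 / 0.13985 ≈ 177.9718 mm.

178.0 mm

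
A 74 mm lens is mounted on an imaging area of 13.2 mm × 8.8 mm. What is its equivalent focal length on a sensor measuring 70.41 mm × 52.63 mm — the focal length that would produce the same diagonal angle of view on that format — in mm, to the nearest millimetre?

410 mm

Sensor diagonal = √(13.2² + 8.8²) = √251.6800 ≈ 15.8644 mm.
Sensor diagonal = √(70.41² + 52.63²) = √7727.4850 ≈ 87.9061 mm.
Equal angle of view means equal diagonal/f ratio, so f₂ = f₁ · (diagonal₂/diagonal₁) = 74 × 87.9061/15.8644.
f₂ = 74 × 5.54108 ≈ 410.040 mm.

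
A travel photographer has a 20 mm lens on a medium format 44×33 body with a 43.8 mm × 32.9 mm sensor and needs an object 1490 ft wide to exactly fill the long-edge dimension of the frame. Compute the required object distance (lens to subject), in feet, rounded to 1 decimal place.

W: 1490 ft × 304.8 mm/ft = 454151.99 mm.
Magnification m = w/W = dᵢ/dₒ; combined with 1/f = 1/dₒ + 1/dᵢ this gives dₒ = f·(1 + W/w).
dₒ = 20 mm × (1 + 454152/43.8) = 20 × 10369.7668 ≈ 207395.336 mm = 207395.336/304.8 ft = 680.431 ft.

680.4 ft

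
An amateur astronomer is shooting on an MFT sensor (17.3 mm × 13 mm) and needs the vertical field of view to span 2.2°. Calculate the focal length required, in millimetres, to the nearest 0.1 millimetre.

338.5 mm

From α = 2·arctan(h/2f) we get f = h / (2·tan(α/2)).
With h = 13 mm and α/2 = 1.1°, tan(α/2) ≈ 0.01920, so f ≈ 13 / 0.03840 ≈ 338.5244 mm.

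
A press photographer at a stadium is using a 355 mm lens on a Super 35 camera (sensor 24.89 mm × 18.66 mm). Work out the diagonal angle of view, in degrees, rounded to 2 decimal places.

Sensor diagonal = √(24.89² + 18.66²) = √967.7077 ≈ 31.1080 mm.
Angle of view α = 2·arctan(d/2f) with d = 31.1080 mm and f = 355 mm.
d/2f = 0.04381; arctan(0.04381) ≈ 2.5088°, so α ≈ 5.0175°.

5.02°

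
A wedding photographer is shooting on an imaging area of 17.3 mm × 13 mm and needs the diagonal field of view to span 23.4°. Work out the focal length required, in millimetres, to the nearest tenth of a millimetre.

52.2 mm

Sensor diagonal = √(17.3² + 13²) = √468.2900 ≈ 21.6400 mm.
From α = 2·arctan(d/2f) we get f = d / (2·tan(α/2)).
With d = 21.6400 mm and α/2 = 11.7°, tan(α/2) ≈ 0.20709, so f ≈ 21.6400 / 0.41418 ≈ 52.2478 mm.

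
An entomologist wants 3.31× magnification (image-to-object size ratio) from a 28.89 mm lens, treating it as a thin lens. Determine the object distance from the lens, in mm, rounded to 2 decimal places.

37.62 mm

With m = dᵢ/dₒ and 1/f = 1/dₒ + 1/dᵢ, substituting dᵢ = m·dₒ gives 1/f = (1 + 1/m)/dₒ, hence dₒ = f·(1 + 1/m).
dₒ = 28.89 × (1 + 1/3.31) = 28.89 × 1.30211 ≈ 37.618 mm.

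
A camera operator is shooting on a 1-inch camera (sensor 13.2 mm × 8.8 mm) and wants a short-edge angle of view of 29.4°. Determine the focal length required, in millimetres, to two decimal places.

From α = 2·arctan(h/2f) we get f = h / (2·tan(α/2)).
With h = 8.8 mm and α/2 = 14.7°, tan(α/2) ≈ 0.26235, so f ≈ 8.8 / 0.52469 ≈ 16.7718 mm.

16.77 mm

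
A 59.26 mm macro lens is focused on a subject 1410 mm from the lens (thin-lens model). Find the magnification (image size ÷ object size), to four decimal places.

Thin lens: 1/f = 1/dₒ + 1/dᵢ → 1/dᵢ = 1/59.26 − 1/1410 = 0.0161656 mm⁻¹, so dᵢ ≈ 61.8599 mm.
Magnification m = dᵢ/dₒ = 61.8599/1410 ≈ 0.04387.

0.0439×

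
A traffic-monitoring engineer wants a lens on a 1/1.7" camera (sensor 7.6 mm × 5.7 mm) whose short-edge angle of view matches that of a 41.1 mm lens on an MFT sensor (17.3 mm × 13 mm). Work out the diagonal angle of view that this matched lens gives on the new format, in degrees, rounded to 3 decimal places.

Equal short-edge AOV ⇒ f₂ = f₁ · 5.7/13 = 41.1 × 0.43846 ≈ 18.0208 mm.
Sensor diagonal = √(7.6² + 5.7²) = √90.2500 ≈ 9.5000 mm.
Diagonal AOV on the new format = 2·arctan(9.5000 / (2 × 18.0208)) = 2·arctan(0.26358) ≈ 29.5329°.

29.533°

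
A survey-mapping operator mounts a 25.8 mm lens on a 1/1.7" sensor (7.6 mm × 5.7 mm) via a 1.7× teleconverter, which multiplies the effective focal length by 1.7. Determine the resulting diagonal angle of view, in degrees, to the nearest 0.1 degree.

12.4°

Effective focal length f = 25.8 × 1.7 = 43.86 mm.
Sensor diagonal = √(7.6² + 5.7²) = √90.2500 ≈ 9.5000 mm.
α = 2·arctan(9.500 / (2 × 43.86)) = 2·arctan(0.10830) ≈ 12.3620°.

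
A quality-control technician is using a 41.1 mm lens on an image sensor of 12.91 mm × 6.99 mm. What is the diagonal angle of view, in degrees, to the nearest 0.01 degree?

Sensor diagonal = √(12.91² + 6.99²) = √215.5282 ≈ 14.6809 mm.
Angle of view α = 2·arctan(d/2f) with d = 14.6809 mm and f = 41.1 mm.
d/2f = 0.17860; arctan(0.17860) ≈ 10.1262°, so α ≈ 20.2525°.

20.25°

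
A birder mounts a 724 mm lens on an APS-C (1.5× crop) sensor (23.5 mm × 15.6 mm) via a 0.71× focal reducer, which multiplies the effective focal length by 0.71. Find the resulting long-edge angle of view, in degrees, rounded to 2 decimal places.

Effective focal length f = 724 × 0.71 = 514.04 mm.
α = 2·arctan(23.5 / (2 × 514.04)) = 2·arctan(0.02286) ≈ 2.6189°.

2.62°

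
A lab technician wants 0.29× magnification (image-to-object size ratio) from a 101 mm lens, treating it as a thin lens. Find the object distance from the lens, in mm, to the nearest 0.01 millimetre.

With m = dᵢ/dₒ and 1/f = 1/dₒ + 1/dᵢ, substituting dᵢ = m·dₒ gives 1/f = (1 + 1/m)/dₒ, hence dₒ = f·(1 + 1/m).
dₒ = 101 × (1 + 1/0.29) = 101 × 4.44828 ≈ 449.276 mm.

449.28 mm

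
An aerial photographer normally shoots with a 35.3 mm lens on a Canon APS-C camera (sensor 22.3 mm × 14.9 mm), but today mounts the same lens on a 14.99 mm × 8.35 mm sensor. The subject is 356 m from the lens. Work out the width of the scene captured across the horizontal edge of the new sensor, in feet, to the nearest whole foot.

The focal length stays 35.3 mm; the relevant sensor dimension is now w = 14.99 mm. Object distance dₒ = 356 m = 356000 mm.
Thin-lens field width W = w·(dₒ − f)/f = 14.99 × (356000 − 35.3)/35.3 ≈ 151158.948 mm = 151158.948/304.8 ft = 495.928 ft.

496 ft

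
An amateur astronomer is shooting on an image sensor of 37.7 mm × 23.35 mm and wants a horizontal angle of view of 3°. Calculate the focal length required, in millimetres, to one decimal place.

719.9 mm

From α = 2·arctan(w/2f) we get f = w / (2·tan(α/2)).
With w = 37.7 mm and α/2 = 1.5°, tan(α/2) ≈ 0.02619, so f ≈ 37.7 / 0.05237 ≈ 719.8525 mm.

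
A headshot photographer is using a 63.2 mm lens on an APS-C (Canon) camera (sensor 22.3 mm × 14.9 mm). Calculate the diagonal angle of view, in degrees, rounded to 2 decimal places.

23.96°

Sensor diagonal = √(22.3² + 14.9²) = √719.3000 ≈ 26.8198 mm.
Angle of view α = 2·arctan(d/2f) with d = 26.8198 mm and f = 63.2 mm.
d/2f = 0.21218; arctan(0.21218) ≈ 11.9794°, so α ≈ 23.9589°.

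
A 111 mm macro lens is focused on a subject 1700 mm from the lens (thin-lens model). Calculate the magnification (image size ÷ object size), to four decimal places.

0.0699×

Thin lens: 1/f = 1/dₒ + 1/dᵢ → 1/dᵢ = 1/111 − 1/1700 = 0.0084208 mm⁻¹, so dᵢ ≈ 118.7539 mm.
Magnification m = dᵢ/dₒ = 118.7539/1700 ≈ 0.06986.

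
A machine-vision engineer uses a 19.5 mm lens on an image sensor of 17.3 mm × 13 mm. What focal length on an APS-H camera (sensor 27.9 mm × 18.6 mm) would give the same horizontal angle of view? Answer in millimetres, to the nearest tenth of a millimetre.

Equal angle of view means equal width/f ratio, so f₂ = f₁ · (width₂/width₁) = 19.5 × 27.9/17.3.
f₂ = 19.5 × 1.61272 ≈ 31.448 mm.

31.4 mm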